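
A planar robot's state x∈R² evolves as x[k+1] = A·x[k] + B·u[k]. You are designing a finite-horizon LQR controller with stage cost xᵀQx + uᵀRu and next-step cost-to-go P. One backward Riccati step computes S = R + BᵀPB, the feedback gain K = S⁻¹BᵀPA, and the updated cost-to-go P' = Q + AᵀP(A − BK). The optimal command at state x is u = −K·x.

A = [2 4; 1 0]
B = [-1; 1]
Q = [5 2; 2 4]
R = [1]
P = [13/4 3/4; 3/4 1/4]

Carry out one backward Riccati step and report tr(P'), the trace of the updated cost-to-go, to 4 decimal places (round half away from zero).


33.8333

BᵀP = [-2.5000 -0.5000]
S = R + BᵀPB = [1] + [2.0000] = [3.0000]
BᵀPA = [-5.5000 -10.0000]
K = S⁻¹·BᵀPA = [-1.8333 -3.3333]
A−BK = [0.1667 0.6667; 2.8333 3.3333]
AᵀP(A−BK) = [6.1667 10.6667; 10.6667 18.6667]
P' = Q + AᵀP(A−BK) = [11.1667 12.6667; 12.6667 22.6667]
tr(P') = 33.8333


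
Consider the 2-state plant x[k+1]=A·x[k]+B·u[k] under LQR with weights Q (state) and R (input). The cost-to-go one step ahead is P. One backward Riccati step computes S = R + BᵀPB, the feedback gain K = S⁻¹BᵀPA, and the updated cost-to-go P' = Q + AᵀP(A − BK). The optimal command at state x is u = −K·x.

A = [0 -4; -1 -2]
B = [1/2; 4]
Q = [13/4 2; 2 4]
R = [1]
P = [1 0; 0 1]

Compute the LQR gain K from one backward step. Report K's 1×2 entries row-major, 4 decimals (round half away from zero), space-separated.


-0.2319 -0.5797

BᵀP = [0.5000 4.0000]
S = R + BᵀPB = [1] + [16.2500] = [17.2500]
BᵀPA = [-4.0000 -10.0000]
K = S⁻¹·BᵀPA = [-0.2319 -0.5797]
A−BK = [0.1159 -3.7101; -0.0725 0.3188]
AᵀP(A−BK) = [0.0725 -0.3188; -0.3188 14.2029]
P' = Q + AᵀP(A−BK) = [3.3225 1.6812; 1.6812 18.2029]
tr(P') = 21.5254


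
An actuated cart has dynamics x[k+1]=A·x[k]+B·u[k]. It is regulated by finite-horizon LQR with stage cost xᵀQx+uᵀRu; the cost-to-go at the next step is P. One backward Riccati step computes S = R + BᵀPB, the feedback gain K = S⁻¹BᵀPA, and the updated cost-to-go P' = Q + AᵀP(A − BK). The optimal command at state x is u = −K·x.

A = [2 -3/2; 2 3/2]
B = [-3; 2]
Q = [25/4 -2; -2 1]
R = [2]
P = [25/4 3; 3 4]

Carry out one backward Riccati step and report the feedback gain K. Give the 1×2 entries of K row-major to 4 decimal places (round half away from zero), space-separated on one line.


BᵀP = [-12.7500 -1.0000]
S = R + BᵀPB = [2] + [36.2500] = [38.2500]
BᵀPA = [-27.5000 17.6250]
K = S⁻¹·BᵀPA = [-0.7190 0.4608]
A−BK = [-0.1569 -0.1176; 3.4379 0.5784]
AᵀP(A−BK) = [45.2288 5.9216; 5.9216 1.4412]
P' = Q + AᵀP(A−BK) = [51.4788 3.9216; 3.9216 2.4412]
tr(P') = 53.9199

-0.7190 0.4608


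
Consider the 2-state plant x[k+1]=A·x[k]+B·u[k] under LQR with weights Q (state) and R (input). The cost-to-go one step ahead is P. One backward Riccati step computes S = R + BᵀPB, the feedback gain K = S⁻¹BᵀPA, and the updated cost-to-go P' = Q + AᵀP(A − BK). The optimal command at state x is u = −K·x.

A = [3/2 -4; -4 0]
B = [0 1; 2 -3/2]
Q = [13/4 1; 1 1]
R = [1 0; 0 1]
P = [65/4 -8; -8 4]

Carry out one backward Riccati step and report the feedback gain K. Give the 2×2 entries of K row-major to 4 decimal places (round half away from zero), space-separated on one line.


BᵀP = [-16.0000 8.0000; 28.2500 -14.0000]
S = R + BᵀPB = [1 0; 0 1] + [16.0000 -28.0000; -28.0000 49.2500] = [17.0000 -28.0000; -28.0000 50.2500]
BᵀPA = [-56.0000 64.0000; 98.3750 -113.0000]
K = S⁻¹·BᵀPA = [-0.8470 0.7402; 1.4858 -1.8363]
A−BK = [0.0142 -2.1637; -0.0774 -4.2349]
AᵀP(A−BK) = [2.9698 -3.4021; -3.4021 5.1246]
P' = Q + AᵀP(A−BK) = [6.2198 -2.4021; -2.4021 6.1246]
tr(P') = 12.3443

-0.8470 0.7402 1.4858 -1.8363


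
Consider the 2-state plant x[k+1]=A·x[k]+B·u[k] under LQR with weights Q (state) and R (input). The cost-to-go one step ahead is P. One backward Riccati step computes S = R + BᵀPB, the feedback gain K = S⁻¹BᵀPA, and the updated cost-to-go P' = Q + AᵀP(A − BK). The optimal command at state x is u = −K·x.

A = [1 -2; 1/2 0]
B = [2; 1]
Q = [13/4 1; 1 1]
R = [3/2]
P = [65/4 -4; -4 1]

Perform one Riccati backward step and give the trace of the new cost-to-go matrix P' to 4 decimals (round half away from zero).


BᵀP = [28.5000 -7.0000]
S = R + BᵀPB = [3/2] + [50.0000] = [51.5000]
BᵀPA = [25.0000 -57.0000]
K = S⁻¹·BᵀPA = [0.4854 -1.1068]
A−BK = [0.0291 0.2136; 0.0146 1.1068]
AᵀP(A−BK) = [0.3641 -0.8301; -0.8301 1.9126]
P' = Q + AᵀP(A−BK) = [3.6141 0.1699; 0.1699 2.9126]
tr(P') = 6.5267

6.5267


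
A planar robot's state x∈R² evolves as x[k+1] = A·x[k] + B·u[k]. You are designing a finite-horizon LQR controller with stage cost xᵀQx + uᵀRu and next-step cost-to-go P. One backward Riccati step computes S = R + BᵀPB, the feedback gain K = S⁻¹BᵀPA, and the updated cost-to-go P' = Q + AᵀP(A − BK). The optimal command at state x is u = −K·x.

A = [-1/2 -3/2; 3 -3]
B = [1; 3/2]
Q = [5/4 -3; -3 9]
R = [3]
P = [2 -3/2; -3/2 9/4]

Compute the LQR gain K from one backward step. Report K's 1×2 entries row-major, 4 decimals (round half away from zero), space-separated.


1.0337 -0.9438

BᵀP = [-0.2500 1.8750]
S = R + BᵀPB = [3] + [2.5625] = [5.5625]
BᵀPA = [5.7500 -5.2500]
K = S⁻¹·BᵀPA = [1.0337 -0.9438]
A−BK = [-1.5337 -0.5562; 1.4494 -1.5843]
AᵀP(A−BK) = [19.3062 -8.8230; -8.8230 6.2949]
P' = Q + AᵀP(A−BK) = [20.5562 -11.8230; -11.8230 15.2949]
tr(P') = 35.8511


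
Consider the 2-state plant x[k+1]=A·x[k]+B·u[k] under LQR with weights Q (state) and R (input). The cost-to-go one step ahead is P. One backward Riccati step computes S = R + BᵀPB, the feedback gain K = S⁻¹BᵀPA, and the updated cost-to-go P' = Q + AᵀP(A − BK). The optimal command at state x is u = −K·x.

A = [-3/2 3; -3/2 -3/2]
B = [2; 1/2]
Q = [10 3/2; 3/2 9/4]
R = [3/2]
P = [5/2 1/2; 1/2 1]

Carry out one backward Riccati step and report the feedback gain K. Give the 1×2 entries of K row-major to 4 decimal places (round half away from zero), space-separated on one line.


-0.7941 1.0588

BᵀP = [5.2500 1.5000]
S = R + BᵀPB = [3/2] + [11.2500] = [12.7500]
BᵀPA = [-10.1250 13.5000]
K = S⁻¹·BᵀPA = [-0.7941 1.0588]
A−BK = [0.0882 0.8824; -1.1029 -2.0294]
AᵀP(A−BK) = [2.0846 0.5956; 0.5956 5.9559]
P' = Q + AᵀP(A−BK) = [12.0846 2.0956; 2.0956 8.2059]
tr(P') = 20.2904


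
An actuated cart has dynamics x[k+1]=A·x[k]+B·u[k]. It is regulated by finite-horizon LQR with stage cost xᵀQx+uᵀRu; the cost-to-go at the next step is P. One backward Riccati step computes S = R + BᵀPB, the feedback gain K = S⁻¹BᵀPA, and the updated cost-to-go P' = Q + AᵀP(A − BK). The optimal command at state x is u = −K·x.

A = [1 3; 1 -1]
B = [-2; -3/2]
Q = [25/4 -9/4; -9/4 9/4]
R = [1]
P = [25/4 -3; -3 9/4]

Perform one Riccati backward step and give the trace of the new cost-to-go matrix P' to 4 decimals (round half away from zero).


31.0191

BᵀP = [-8.0000 2.6250]
S = R + BᵀPB = [1] + [12.0625] = [13.0625]
BᵀPA = [-5.3750 -26.6250]
K = S⁻¹·BᵀPA = [-0.4115 -2.0383]
A−BK = [0.1770 -1.0766; 0.3828 -4.0574]
AᵀP(A−BK) = [0.2883 -0.4557; -0.4557 22.2309]
P' = Q + AᵀP(A−BK) = [6.5383 -2.7057; -2.7057 24.4809]
tr(P') = 31.0191


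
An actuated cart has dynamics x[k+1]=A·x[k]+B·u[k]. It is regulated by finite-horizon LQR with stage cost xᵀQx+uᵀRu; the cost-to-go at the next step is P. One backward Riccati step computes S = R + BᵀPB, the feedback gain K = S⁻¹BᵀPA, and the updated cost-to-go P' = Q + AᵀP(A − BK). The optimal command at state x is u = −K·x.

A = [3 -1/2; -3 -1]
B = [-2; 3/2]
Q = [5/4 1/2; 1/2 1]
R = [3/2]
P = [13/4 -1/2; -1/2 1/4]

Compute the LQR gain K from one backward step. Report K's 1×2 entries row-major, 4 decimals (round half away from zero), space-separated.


BᵀP = [-7.2500 1.3750]
S = R + BᵀPB = [3/2] + [16.5625] = [18.0625]
BᵀPA = [-25.8750 2.2500]
K = S⁻¹·BᵀPA = [-1.4325 0.1246]
A−BK = [0.1349 -0.2509; -0.8512 -1.1869]
AᵀP(A−BK) = [3.4334 -0.1518; -0.1518 0.2822]
P' = Q + AᵀP(A−BK) = [4.6834 0.3482; 0.3482 1.2822]
tr(P') = 5.9656

-1.4325 0.1246


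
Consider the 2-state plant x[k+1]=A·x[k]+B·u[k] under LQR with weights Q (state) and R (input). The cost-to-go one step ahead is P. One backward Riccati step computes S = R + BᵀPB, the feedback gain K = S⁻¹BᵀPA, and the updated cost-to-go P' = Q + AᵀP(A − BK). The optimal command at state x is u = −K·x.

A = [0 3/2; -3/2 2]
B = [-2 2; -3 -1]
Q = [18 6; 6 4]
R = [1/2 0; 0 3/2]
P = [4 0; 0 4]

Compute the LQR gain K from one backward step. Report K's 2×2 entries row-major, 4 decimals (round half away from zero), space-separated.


0.3694 -0.6812 0.3478 0.0593

BᵀP = [-8.0000 -12.0000; 8.0000 -4.0000]
S = R + BᵀPB = [1/2 0; 0 3/2] + [52.0000 -4.0000; -4.0000 20.0000] = [52.5000 -4.0000; -4.0000 21.5000]
BᵀPA = [18.0000 -36.0000; 6.0000 4.0000]
K = S⁻¹·BᵀPA = [0.3694 -0.6812; 0.3478 0.0593]
A−BK = [0.0431 0.0190; -0.0441 0.0157]
AᵀP(A−BK) = [0.2649 -0.0944; -0.0944 0.2397]
P' = Q + AᵀP(A−BK) = [18.2649 5.9056; 5.9056 4.2397]
tr(P') = 22.5046


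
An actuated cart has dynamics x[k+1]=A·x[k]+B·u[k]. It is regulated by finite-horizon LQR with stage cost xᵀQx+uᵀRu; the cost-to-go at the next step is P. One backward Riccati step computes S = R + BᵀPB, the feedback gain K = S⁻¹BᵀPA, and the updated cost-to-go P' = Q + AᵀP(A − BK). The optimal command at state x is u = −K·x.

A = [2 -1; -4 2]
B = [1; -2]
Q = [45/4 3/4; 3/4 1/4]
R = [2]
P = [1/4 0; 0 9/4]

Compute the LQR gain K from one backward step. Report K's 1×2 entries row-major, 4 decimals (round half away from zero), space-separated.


BᵀP = [0.2500 -4.5000]
S = R + BᵀPB = [2] + [9.2500] = [11.2500]
BᵀPA = [18.5000 -9.2500]
K = S⁻¹·BᵀPA = [1.6444 -0.8222]
A−BK = [0.3556 -0.1778; -0.7111 0.3556]
AᵀP(A−BK) = [6.5778 -3.2889; -3.2889 1.6444]
P' = Q + AᵀP(A−BK) = [17.8278 -2.5389; -2.5389 1.8944]
tr(P') = 19.7222

1.6444 -0.8222


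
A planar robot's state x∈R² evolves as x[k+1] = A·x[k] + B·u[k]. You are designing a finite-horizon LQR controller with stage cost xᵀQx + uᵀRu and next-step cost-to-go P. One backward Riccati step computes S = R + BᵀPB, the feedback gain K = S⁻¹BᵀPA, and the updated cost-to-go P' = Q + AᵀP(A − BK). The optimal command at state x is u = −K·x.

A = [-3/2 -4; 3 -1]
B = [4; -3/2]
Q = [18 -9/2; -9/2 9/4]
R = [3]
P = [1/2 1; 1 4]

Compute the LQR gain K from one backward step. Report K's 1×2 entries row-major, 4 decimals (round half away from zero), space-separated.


-0.8438 0.0000

BᵀP = [0.5000 -2.0000]
S = R + BᵀPB = [3] + [5.0000] = [8.0000]
BᵀPA = [-6.7500 0.0000]
K = S⁻¹·BᵀPA = [-0.8438 0.0000]
A−BK = [1.8750 -4.0000; 1.7344 -1.0000]
AᵀP(A−BK) = [22.4297 -19.5000; -19.5000 20.0000]
P' = Q + AᵀP(A−BK) = [40.4297 -24.0000; -24.0000 22.2500]
tr(P') = 62.6797


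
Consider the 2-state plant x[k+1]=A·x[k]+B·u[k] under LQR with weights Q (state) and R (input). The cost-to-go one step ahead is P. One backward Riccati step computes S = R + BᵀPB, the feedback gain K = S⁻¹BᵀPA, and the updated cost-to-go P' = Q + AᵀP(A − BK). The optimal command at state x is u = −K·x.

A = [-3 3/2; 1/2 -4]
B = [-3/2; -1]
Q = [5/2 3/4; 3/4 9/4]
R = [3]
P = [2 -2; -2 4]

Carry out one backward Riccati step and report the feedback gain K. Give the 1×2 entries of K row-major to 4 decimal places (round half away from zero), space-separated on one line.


0.4545 0.4545

BᵀP = [-1.0000 -1.0000]
S = R + BᵀPB = [3] + [2.5000] = [5.5000]
BᵀPA = [2.5000 2.5000]
K = S⁻¹·BᵀPA = [0.4545 0.4545]
A−BK = [-2.3182 2.1818; 0.9545 -3.5455]
AᵀP(A−BK) = [23.8636 -43.6364; -43.6364 91.3636]
P' = Q + AᵀP(A−BK) = [26.3636 -42.8864; -42.8864 93.6136]
tr(P') = 119.9773


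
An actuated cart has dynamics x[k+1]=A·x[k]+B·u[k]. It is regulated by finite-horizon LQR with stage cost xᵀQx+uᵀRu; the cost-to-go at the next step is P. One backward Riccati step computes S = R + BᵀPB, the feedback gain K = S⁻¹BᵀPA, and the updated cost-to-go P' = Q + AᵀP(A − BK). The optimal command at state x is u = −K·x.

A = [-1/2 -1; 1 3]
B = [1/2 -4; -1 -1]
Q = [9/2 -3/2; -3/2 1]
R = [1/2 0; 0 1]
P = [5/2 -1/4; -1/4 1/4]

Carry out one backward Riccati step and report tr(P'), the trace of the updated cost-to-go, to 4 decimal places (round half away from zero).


BᵀP = [1.5000 -0.3750; -9.7500 0.7500]
S = R + BᵀPB = [1/2 0; 0 1] + [1.1250 -5.6250; -5.6250 38.2500] = [1.6250 -5.6250; -5.6250 39.2500]
BᵀPA = [-1.1250 -2.6250; 5.6250 12.0000]
K = S⁻¹·BᵀPA = [-0.3894 -1.1055; 0.0875 0.1473]
A−BK = [0.0447 0.1420; 0.6981 2.0418]
AᵀP(A−BK) = [0.1947 0.5527; 0.5527 1.5805]
P' = Q + AᵀP(A−BK) = [4.6947 -0.9473; -0.9473 2.5805]
tr(P') = 7.2752

7.2752


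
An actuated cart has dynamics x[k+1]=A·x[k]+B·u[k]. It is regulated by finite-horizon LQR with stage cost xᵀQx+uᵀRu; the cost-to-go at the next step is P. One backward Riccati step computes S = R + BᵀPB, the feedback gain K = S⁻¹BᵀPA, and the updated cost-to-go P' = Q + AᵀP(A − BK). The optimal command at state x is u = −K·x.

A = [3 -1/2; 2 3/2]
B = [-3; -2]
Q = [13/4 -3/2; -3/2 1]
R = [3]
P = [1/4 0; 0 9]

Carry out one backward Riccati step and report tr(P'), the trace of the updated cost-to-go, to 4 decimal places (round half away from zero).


10.1591

BᵀP = [-0.7500 -18.0000]
S = R + BᵀPB = [3] + [38.2500] = [41.2500]
BᵀPA = [-38.2500 -26.6250]
K = S⁻¹·BᵀPA = [-0.9273 -0.6455]
A−BK = [0.2182 -2.4364; 0.1455 0.2091]
AᵀP(A−BK) = [2.7818 1.9364; 1.9364 3.1273]
P' = Q + AᵀP(A−BK) = [6.0318 0.4364; 0.4364 4.1273]
tr(P') = 10.1591


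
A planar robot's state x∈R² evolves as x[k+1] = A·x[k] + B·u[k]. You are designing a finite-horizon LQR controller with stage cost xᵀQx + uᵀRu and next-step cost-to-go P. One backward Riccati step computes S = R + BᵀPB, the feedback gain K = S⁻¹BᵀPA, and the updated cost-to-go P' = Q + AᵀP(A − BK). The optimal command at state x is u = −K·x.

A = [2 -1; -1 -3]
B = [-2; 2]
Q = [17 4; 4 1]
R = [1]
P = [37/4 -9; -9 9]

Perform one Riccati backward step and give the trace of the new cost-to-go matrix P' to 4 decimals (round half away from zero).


BᵀP = [-36.5000 36.0000]
S = R + BᵀPB = [1] + [145.0000] = [146.0000]
BᵀPA = [-109.0000 -71.5000]
K = S⁻¹·BᵀPA = [-0.7466 -0.4897]
A−BK = [0.5068 -1.9795; 0.4932 -2.0205]
AᵀP(A−BK) = [0.6233 0.1199; 0.1199 1.2346]
P' = Q + AᵀP(A−BK) = [17.6233 4.1199; 4.1199 2.2346]
tr(P') = 19.8579

19.8579


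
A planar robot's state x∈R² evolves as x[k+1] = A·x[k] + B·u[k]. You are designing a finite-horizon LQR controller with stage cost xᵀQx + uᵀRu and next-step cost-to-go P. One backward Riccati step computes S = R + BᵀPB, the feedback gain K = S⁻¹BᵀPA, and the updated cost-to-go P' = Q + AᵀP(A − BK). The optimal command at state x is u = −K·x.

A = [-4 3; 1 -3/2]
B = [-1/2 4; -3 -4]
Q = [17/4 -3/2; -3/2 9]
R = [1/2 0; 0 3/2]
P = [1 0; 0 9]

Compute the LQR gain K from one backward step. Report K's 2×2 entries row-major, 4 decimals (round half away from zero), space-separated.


0.7498 -0.3547 -0.8141 0.6415

BᵀP = [-0.5000 -27.0000; 4.0000 -36.0000]
S = R + BᵀPB = [1/2 0; 0 3/2] + [81.2500 106.0000; 106.0000 160.0000] = [81.7500 106.0000; 106.0000 161.5000]
BᵀPA = [-25.0000 39.0000; -52.0000 66.0000]
K = S⁻¹·BᵀPA = [0.7498 -0.3547; -0.8141 0.6415]
A−BK = [-0.3688 0.2568; -0.0071 0.0018]
AᵀP(A−BK) = [1.4116 -1.0111; -1.0111 0.7461]
P' = Q + AᵀP(A−BK) = [5.6616 -2.5111; -2.5111 9.7461]
tr(P') = 15.4077


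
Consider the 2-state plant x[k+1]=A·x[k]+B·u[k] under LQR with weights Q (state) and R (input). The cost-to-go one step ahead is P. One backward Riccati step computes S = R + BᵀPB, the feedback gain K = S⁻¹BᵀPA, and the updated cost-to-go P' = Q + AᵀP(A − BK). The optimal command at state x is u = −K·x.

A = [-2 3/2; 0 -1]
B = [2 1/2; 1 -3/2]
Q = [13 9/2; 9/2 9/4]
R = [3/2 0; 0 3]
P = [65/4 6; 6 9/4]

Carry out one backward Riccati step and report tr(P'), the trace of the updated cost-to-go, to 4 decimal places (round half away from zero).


BᵀP = [38.5000 14.2500; -0.8750 -0.3750]
S = R + BᵀPB = [3/2 0; 0 3] + [91.2500 -2.1250; -2.1250 0.1250] = [92.7500 -2.1250; -2.1250 3.1250]
BᵀPA = [-77.0000 43.5000; 1.7500 -0.9375]
K = S⁻¹·BᵀPA = [-0.8303 0.4694; -0.0046 0.0192]
A−BK = [-0.3371 0.5515; 0.8234 -1.4406]
AᵀP(A−BK) = [1.0754 -0.6365; -0.6365 0.4097]
P' = Q + AᵀP(A−BK) = [14.0754 3.8635; 3.8635 2.6597]
tr(P') = 16.7352

16.7352


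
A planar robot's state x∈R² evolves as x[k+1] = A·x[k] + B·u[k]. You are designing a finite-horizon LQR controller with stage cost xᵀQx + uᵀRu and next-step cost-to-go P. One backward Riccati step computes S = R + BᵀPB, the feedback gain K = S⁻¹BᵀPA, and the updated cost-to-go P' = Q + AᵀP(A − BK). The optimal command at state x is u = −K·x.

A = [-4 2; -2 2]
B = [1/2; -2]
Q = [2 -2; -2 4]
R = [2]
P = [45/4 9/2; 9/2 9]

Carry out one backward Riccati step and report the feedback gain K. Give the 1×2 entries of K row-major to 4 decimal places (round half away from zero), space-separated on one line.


1.4145 -1.2024

BᵀP = [-3.3750 -15.7500]
S = R + BᵀPB = [2] + [29.8125] = [31.8125]
BᵀPA = [45.0000 -38.2500]
K = S⁻¹·BᵀPA = [1.4145 -1.2024]
A−BK = [-4.7073 2.6012; 0.8291 -0.4047]
AᵀP(A−BK) = [224.3458 -125.8939; -125.8939 71.0098]
P' = Q + AᵀP(A−BK) = [226.3458 -127.8939; -127.8939 75.0098]
tr(P') = 301.3556


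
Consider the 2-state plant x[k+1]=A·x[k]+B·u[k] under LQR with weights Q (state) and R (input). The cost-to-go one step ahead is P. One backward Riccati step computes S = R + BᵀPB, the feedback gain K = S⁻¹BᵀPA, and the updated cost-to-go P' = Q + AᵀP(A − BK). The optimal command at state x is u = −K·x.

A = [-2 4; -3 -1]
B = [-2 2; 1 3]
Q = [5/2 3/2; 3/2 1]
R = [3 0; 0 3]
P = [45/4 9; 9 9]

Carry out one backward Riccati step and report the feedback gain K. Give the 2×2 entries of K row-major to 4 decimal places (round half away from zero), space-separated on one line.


0.0786 -1.1659 -0.9694 0.3799

BᵀP = [-13.5000 -9.0000; 49.5000 45.0000]
S = R + BᵀPB = [3 0; 0 3] + [18.0000 -54.0000; -54.0000 234.0000] = [21.0000 -54.0000; -54.0000 237.0000]
BᵀPA = [54.0000 -45.0000; -234.0000 153.0000]
K = S⁻¹·BᵀPA = [0.0786 -1.1659; -0.9694 0.3799]
A−BK = [0.0961 0.9083; -0.1703 -0.9738]
AᵀP(A−BK) = [2.9083 -1.1397; -1.1397 6.4061]
P' = Q + AᵀP(A−BK) = [5.4083 0.3603; 0.3603 7.4061]
tr(P') = 12.8144


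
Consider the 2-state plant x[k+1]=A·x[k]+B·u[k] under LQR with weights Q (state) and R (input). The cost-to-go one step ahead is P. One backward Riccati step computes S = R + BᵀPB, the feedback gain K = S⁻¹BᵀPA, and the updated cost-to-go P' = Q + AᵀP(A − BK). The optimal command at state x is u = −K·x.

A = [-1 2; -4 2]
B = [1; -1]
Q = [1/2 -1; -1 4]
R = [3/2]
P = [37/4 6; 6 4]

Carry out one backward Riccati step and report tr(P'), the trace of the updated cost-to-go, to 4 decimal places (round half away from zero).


140.6364

BᵀP = [3.2500 2.0000]
S = R + BᵀPB = [3/2] + [1.2500] = [2.7500]
BᵀPA = [-11.2500 10.5000]
K = S⁻¹·BᵀPA = [-4.0909 3.8182]
A−BK = [3.0909 -1.8182; -8.0909 5.8182]
AᵀP(A−BK) = [75.2273 -67.5455; -67.5455 60.9091]
P' = Q + AᵀP(A−BK) = [75.7273 -68.5455; -68.5455 64.9091]
tr(P') = 140.6364


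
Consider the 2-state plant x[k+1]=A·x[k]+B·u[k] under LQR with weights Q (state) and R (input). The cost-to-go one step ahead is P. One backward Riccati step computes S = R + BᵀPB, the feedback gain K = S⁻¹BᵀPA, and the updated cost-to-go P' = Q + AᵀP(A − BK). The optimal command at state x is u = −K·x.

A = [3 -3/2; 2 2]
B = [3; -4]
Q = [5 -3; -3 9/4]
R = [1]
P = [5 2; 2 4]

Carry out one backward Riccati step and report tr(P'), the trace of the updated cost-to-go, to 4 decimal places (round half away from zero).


BᵀP = [7.0000 -10.0000]
S = R + BᵀPB = [1] + [61.0000] = [62.0000]
BᵀPA = [1.0000 -30.5000]
K = S⁻¹·BᵀPA = [0.0161 -0.4919]
A−BK = [2.9516 -0.0242; 2.0645 0.0323]
AᵀP(A−BK) = [84.9839 -0.0081; -0.0081 0.2460]
P' = Q + AᵀP(A−BK) = [89.9839 -3.0081; -3.0081 2.4960]
tr(P') = 92.4798

92.4798


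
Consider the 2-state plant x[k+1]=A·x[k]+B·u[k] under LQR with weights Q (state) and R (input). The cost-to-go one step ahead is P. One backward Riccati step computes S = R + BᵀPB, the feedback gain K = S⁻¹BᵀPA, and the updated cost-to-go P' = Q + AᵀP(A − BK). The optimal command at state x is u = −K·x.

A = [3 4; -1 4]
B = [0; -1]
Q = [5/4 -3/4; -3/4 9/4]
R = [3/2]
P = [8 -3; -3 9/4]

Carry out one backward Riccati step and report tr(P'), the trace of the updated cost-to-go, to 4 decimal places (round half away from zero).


127.6000

BᵀP = [3.0000 -2.2500]
S = R + BᵀPB = [3/2] + [2.2500] = [3.7500]
BᵀPA = [11.2500 3.0000]
K = S⁻¹·BᵀPA = [3.0000 0.8000]
A−BK = [3.0000 4.0000; 2.0000 4.8000]
AᵀP(A−BK) = [58.5000 54.0000; 54.0000 65.6000]
P' = Q + AᵀP(A−BK) = [59.7500 53.2500; 53.2500 67.8500]
tr(P') = 127.6000


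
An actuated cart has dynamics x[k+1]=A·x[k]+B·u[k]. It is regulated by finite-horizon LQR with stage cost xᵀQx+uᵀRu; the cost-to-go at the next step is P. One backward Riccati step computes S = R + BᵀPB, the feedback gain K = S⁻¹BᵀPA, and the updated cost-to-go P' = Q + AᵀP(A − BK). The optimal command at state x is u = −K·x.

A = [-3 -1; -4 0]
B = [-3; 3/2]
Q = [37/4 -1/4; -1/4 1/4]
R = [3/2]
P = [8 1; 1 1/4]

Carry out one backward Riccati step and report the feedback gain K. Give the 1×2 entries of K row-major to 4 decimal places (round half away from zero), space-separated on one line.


1.1988 0.3458

BᵀP = [-22.5000 -2.6250]
S = R + BᵀPB = [3/2] + [63.5625] = [65.0625]
BᵀPA = [78.0000 22.5000]
K = S⁻¹·BᵀPA = [1.1988 0.3458]
A−BK = [0.5965 0.0375; -5.7983 -0.5187]
AᵀP(A−BK) = [6.4899 1.0259; 1.0259 0.2190]
P' = Q + AᵀP(A−BK) = [15.7399 0.7759; 0.7759 0.4690]
tr(P') = 16.2089


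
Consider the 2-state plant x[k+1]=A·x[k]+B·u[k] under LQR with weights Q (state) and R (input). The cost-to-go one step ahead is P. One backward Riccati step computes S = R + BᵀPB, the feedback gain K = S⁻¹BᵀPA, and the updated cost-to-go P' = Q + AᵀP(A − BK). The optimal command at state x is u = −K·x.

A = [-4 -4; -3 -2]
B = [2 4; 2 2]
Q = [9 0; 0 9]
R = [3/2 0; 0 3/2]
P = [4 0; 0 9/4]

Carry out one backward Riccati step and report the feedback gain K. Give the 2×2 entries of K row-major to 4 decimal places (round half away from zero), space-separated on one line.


BᵀP = [8.0000 4.5000; 16.0000 4.5000]
S = R + BᵀPB = [3/2 0; 0 3/2] + [25.0000 41.0000; 41.0000 73.0000] = [26.5000 41.0000; 41.0000 74.5000]
BᵀPA = [-45.5000 -41.0000; -77.5000 -73.0000]
K = S⁻¹·BᵀPA = [-0.7238 -0.2097; -0.6419 -0.8645]
A−BK = [0.0153 -0.1228; -0.2685 0.1483]
AᵀP(A−BK) = [1.5671 0.9629; 0.9629 1.2967]
P' = Q + AᵀP(A−BK) = [10.5671 0.9629; 0.9629 10.2967]
tr(P') = 20.8638

-0.7238 -0.2097 -0.6419 -0.8645


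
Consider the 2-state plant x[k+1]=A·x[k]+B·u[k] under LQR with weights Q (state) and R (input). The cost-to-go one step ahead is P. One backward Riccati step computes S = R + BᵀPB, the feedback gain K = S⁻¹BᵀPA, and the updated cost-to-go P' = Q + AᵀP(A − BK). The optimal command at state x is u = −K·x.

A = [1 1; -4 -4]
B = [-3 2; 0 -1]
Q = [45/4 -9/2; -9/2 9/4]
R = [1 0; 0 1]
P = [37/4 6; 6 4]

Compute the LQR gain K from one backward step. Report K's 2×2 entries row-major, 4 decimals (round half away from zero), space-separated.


BᵀP = [-27.7500 -18.0000; 12.5000 8.0000]
S = R + BᵀPB = [1 0; 0 1] + [83.2500 -37.5000; -37.5000 17.0000] = [84.2500 -37.5000; -37.5000 18.0000]
BᵀPA = [44.2500 44.2500; -19.5000 -19.5000]
K = S⁻¹·BᵀPA = [0.5918 0.5918; 0.1497 0.1497]
A−BK = [2.4762 2.4762; -3.8503 -3.8503]
AᵀP(A−BK) = [1.9796 1.9796; 1.9796 1.9796]
P' = Q + AᵀP(A−BK) = [13.2296 -2.5204; -2.5204 4.2296]
tr(P') = 17.4592

0.5918 0.5918 0.1497 0.1497


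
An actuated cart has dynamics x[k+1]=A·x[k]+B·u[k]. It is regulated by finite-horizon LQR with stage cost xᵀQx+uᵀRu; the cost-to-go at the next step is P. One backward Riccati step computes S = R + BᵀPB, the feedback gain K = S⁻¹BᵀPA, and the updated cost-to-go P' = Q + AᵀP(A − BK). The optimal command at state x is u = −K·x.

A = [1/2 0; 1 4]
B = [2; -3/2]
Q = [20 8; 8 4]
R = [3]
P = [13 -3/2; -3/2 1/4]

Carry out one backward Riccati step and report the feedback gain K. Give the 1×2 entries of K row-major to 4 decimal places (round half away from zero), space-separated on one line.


0.1665 -0.2091

BᵀP = [28.2500 -3.3750]
S = R + BᵀPB = [3] + [61.5625] = [64.5625]
BᵀPA = [10.7500 -13.5000]
K = S⁻¹·BᵀPA = [0.1665 -0.2091]
A−BK = [0.1670 0.4182; 1.2498 3.6864]
AᵀP(A−BK) = [0.2101 0.2478; 0.2478 1.1772]
P' = Q + AᵀP(A−BK) = [20.2101 8.2478; 8.2478 5.1772]
tr(P') = 25.3872


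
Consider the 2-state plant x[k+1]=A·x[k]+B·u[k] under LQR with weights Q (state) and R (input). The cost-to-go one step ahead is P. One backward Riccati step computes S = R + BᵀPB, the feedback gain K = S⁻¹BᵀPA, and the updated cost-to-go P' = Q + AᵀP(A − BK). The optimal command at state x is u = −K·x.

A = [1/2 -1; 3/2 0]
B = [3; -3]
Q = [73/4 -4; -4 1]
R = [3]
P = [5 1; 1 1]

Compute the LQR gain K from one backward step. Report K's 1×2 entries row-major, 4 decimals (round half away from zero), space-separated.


0.1538 -0.3077

BᵀP = [12.0000 0.0000]
S = R + BᵀPB = [3] + [36.0000] = [39.0000]
BᵀPA = [6.0000 -12.0000]
K = S⁻¹·BᵀPA = [0.1538 -0.3077]
A−BK = [0.0385 -0.0769; 1.9615 -0.9231]
AᵀP(A−BK) = [4.0769 -2.1538; -2.1538 1.3077]
P' = Q + AᵀP(A−BK) = [22.3269 -6.1538; -6.1538 2.3077]
tr(P') = 24.6346


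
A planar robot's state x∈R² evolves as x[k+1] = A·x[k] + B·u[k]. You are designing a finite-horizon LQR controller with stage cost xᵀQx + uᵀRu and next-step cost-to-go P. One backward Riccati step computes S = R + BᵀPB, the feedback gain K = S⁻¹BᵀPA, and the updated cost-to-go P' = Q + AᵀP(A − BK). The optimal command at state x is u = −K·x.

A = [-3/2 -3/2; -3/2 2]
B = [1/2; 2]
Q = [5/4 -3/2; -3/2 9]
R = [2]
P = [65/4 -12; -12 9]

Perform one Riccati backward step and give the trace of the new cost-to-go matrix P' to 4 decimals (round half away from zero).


29.1920

BᵀP = [-15.8750 12.0000]
S = R + BᵀPB = [2] + [16.0625] = [18.0625]
BᵀPA = [5.8125 47.8125]
K = S⁻¹·BᵀPA = [0.3218 2.6471]
A−BK = [-1.6609 -2.8235; -2.1436 -3.2941]
AᵀP(A−BK) = [0.9420 3.1765; 3.1765 18.0000]
P' = Q + AᵀP(A−BK) = [2.1920 1.6765; 1.6765 27.0000]
tr(P') = 29.1920


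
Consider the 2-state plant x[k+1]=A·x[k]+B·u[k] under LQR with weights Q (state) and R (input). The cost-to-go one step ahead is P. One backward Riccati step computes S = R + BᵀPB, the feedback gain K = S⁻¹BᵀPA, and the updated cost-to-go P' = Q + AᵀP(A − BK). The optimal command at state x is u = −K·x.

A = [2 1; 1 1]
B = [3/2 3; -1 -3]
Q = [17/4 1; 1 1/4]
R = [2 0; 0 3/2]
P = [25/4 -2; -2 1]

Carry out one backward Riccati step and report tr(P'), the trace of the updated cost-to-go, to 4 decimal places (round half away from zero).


BᵀP = [11.3750 -4.0000; 24.7500 -9.0000]
S = R + BᵀPB = [2 0; 0 3/2] + [21.0625 46.1250; 46.1250 101.2500] = [23.0625 46.1250; 46.1250 102.7500]
BᵀPA = [18.7500 7.3750; 40.5000 15.7500]
K = S⁻¹·BᵀPA = [0.2416 0.1293; 0.2857 0.0952]
A−BK = [0.7805 0.5203; 2.0987 1.4150]
AᵀP(A−BK) = [1.8990 1.2184; 1.2184 0.7964]
P' = Q + AᵀP(A−BK) = [6.1490 2.2184; 2.2184 1.0464]
tr(P') = 7.1953

7.1953


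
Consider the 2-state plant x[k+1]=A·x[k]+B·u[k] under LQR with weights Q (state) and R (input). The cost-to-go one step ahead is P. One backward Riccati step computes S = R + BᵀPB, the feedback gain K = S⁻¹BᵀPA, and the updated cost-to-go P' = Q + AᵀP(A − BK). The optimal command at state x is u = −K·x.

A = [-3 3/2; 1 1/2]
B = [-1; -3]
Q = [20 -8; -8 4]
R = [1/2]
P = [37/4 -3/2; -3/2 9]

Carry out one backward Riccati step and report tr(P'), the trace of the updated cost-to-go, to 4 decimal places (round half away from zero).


139.6823

BᵀP = [-4.7500 -25.5000]
S = R + BᵀPB = [1/2] + [81.2500] = [81.7500]
BᵀPA = [-11.2500 -19.8750]
K = S⁻¹·BᵀPA = [-0.1376 -0.2431]
A−BK = [-3.1376 1.2569; 0.5872 -0.2294]
AᵀP(A−BK) = [99.7018 -39.8601; -39.8601 15.9805]
P' = Q + AᵀP(A−BK) = [119.7018 -47.8601; -47.8601 19.9805]
tr(P') = 139.6823


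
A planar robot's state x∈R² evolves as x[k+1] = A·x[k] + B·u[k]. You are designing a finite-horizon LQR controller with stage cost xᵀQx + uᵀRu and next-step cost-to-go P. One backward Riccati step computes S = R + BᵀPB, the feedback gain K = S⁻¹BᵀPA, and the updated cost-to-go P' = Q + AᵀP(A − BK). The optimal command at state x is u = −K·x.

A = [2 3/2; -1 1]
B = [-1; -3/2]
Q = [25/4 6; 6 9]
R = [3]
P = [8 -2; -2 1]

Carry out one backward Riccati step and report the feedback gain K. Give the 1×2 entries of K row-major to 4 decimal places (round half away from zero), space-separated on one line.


-1.4483 -0.9655

BᵀP = [-5.0000 0.5000]
S = R + BᵀPB = [3] + [4.2500] = [7.2500]
BᵀPA = [-10.5000 -7.0000]
K = S⁻¹·BᵀPA = [-1.4483 -0.9655]
A−BK = [0.5517 0.5345; -3.1724 -0.4483]
AᵀP(A−BK) = [25.7931 11.8621; 11.8621 6.2414]
P' = Q + AᵀP(A−BK) = [32.0431 17.8621; 17.8621 15.2414]
tr(P') = 47.2845


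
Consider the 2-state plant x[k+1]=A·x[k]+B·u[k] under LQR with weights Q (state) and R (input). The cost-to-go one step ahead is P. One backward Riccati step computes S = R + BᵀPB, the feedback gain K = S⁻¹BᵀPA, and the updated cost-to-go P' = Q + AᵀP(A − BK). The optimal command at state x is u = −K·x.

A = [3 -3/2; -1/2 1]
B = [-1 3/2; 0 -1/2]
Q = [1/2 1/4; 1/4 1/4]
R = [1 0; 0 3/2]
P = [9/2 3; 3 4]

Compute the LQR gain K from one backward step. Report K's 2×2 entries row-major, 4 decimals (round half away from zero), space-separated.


-1.2482 0.1314 0.9781 -0.5766

BᵀP = [-4.5000 -3.0000; 5.2500 2.5000]
S = R + BᵀPB = [1 0; 0 3/2] + [4.5000 -5.2500; -5.2500 6.6250] = [5.5000 -5.2500; -5.2500 8.1250]
BᵀPA = [-12.0000 3.7500; 14.5000 -5.3750]
K = S⁻¹·BᵀPA = [-1.2482 0.1314; 0.9781 -0.5766]
A−BK = [0.2847 -0.5036; -0.0109 0.7117]
AᵀP(A−BK) = [3.3394 -1.0620; -1.0620 1.5328]
P' = Q + AᵀP(A−BK) = [3.8394 -0.8120; -0.8120 1.7828]
tr(P') = 5.6223


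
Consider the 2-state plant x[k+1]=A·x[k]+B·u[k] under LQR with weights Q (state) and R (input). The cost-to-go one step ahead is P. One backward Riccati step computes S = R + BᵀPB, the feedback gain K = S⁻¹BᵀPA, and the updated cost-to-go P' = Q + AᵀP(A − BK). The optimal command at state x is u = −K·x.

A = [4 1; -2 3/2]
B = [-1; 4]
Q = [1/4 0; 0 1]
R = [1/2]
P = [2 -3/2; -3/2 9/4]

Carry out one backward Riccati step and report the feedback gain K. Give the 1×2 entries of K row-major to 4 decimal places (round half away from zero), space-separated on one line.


BᵀP = [-8.0000 10.5000]
S = R + BᵀPB = [1/2] + [50.0000] = [50.5000]
BᵀPA = [-53.0000 7.7500]
K = S⁻¹·BᵀPA = [-1.0495 0.1535]
A−BK = [2.9505 1.1535; 2.1980 0.8861]
AᵀP(A−BK) = [9.3762 3.3837; 3.3837 1.3731]
P' = Q + AᵀP(A−BK) = [9.6262 3.3837; 3.3837 2.3731]
tr(P') = 11.9994

-1.0495 0.1535


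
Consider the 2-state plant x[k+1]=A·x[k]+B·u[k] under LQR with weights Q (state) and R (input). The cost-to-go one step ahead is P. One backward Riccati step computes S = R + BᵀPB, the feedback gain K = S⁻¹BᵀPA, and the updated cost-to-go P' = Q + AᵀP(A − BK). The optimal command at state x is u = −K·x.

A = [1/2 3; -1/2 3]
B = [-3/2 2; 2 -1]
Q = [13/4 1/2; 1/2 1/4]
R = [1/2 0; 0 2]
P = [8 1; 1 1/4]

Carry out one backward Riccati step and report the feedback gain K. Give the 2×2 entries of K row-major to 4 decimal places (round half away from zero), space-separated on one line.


BᵀP = [-10.0000 -1.0000; 15.0000 1.7500]
S = R + BᵀPB = [1/2 0; 0 2] + [13.0000 -19.0000; -19.0000 28.2500] = [13.5000 -19.0000; -19.0000 30.2500]
BᵀPA = [-4.5000 -33.0000; 6.6250 50.2500]
K = S⁻¹·BᵀPA = [-0.2164 -0.9182; 0.0831 1.0844]
A−BK = [0.0092 -0.5462; 0.0158 5.9208]
AᵀP(A−BK) = [0.0383 0.3087; 0.3087 7.4565]
P' = Q + AᵀP(A−BK) = [3.2883 0.8087; 0.8087 7.7065]
tr(P') = 10.9947

-0.2164 -0.9182 0.0831 1.0844


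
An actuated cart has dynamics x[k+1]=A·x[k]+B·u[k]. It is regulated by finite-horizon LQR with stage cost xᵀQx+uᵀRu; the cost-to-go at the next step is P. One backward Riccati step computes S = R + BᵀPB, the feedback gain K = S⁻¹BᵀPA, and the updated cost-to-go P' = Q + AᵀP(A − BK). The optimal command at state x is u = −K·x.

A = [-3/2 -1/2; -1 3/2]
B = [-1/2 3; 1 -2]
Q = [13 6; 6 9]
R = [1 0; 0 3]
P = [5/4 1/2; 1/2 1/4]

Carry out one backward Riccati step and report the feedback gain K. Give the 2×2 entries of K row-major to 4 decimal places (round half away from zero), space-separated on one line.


BᵀP = [-0.1250 0.0000; 2.7500 1.0000]
S = R + BᵀPB = [1 0; 0 3] + [0.0625 -0.3750; -0.3750 6.2500] = [1.0625 -0.3750; -0.3750 9.2500]
BᵀPA = [0.1875 0.0625; -5.1250 0.1250]
K = S⁻¹·BᵀPA = [-0.0194 0.0645; -0.5548 0.0161]
A−BK = [0.1548 -0.5161; -2.0903 1.4677]
AᵀP(A−BK) = [1.7226 -0.2419; -0.2419 0.1190]
P' = Q + AᵀP(A−BK) = [14.7226 5.7581; 5.7581 9.1190]
tr(P') = 23.8415

-0.0194 0.0645 -0.5548 0.0161


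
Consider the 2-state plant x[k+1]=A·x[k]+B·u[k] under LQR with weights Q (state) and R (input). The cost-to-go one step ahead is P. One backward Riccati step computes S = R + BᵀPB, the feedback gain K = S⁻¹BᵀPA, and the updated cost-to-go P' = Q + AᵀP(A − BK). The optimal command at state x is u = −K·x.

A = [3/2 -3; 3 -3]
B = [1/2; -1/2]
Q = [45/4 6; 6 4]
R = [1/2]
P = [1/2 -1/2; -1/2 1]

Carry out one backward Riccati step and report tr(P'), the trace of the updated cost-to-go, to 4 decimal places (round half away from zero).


22.8750

BᵀP = [0.5000 -0.7500]
S = R + BᵀPB = [1/2] + [0.6250] = [1.1250]
BᵀPA = [-1.5000 0.7500]
K = S⁻¹·BᵀPA = [-1.3333 0.6667]
A−BK = [2.1667 -3.3333; 2.3333 -2.6667]
AᵀP(A−BK) = [3.6250 -3.5000; -3.5000 4.0000]
P' = Q + AᵀP(A−BK) = [14.8750 2.5000; 2.5000 8.0000]
tr(P') = 22.8750


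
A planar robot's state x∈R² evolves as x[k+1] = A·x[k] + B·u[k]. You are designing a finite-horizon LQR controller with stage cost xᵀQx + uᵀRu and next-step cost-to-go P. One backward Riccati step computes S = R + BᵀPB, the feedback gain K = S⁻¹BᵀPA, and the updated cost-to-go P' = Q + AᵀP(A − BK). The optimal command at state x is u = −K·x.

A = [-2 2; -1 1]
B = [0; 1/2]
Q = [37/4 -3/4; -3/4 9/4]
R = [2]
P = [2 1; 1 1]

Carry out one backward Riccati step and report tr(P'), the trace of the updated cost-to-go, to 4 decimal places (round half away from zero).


BᵀP = [0.5000 0.5000]
S = R + BᵀPB = [2] + [0.2500] = [2.2500]
BᵀPA = [-1.5000 1.5000]
K = S⁻¹·BᵀPA = [-0.6667 0.6667]
A−BK = [-2.0000 2.0000; -0.6667 0.6667]
AᵀP(A−BK) = [12.0000 -12.0000; -12.0000 12.0000]
P' = Q + AᵀP(A−BK) = [21.2500 -12.7500; -12.7500 14.2500]
tr(P') = 35.5000

35.5000


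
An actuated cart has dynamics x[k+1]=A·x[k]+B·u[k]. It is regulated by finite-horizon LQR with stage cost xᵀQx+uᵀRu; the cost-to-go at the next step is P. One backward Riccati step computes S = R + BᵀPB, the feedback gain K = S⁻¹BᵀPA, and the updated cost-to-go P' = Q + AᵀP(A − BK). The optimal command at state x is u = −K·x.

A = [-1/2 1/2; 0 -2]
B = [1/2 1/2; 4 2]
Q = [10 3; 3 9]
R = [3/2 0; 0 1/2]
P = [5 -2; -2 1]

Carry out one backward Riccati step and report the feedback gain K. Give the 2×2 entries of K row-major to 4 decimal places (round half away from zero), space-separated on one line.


0.2879 -0.7727 -0.1061 -0.1364

BᵀP = [-5.5000 3.0000; -1.5000 1.0000]
S = R + BᵀPB = [3/2 0; 0 1/2] + [9.2500 3.2500; 3.2500 1.2500] = [10.7500 3.2500; 3.2500 1.7500]
BᵀPA = [2.7500 -8.7500; 0.7500 -2.7500]
K = S⁻¹·BᵀPA = [0.2879 -0.7727; -0.1061 -0.1364]
A−BK = [-0.5909 0.9545; -0.9394 1.3636]
AᵀP(A−BK) = [0.5379 -1.0227; -1.0227 2.1136]
P' = Q + AᵀP(A−BK) = [10.5379 1.9773; 1.9773 11.1136]
tr(P') = 21.6515


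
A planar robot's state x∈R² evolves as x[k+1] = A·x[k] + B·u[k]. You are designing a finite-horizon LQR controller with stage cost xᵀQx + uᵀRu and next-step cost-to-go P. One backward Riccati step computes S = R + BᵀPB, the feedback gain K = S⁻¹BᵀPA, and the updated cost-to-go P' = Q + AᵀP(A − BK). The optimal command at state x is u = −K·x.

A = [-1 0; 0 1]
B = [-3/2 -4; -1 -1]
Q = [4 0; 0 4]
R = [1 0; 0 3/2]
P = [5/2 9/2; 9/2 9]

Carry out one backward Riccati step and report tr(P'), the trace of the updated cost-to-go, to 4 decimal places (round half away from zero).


8.4656

BᵀP = [-8.2500 -15.7500; -14.5000 -27.0000]
S = R + BᵀPB = [1 0; 0 3/2] + [28.1250 48.7500; 48.7500 85.0000] = [29.1250 48.7500; 48.7500 86.5000]
BᵀPA = [8.2500 -15.7500; 14.5000 -27.0000]
K = S⁻¹·BᵀPA = [0.0473 -0.3231; 0.1410 -0.1300]
A−BK = [-0.3651 -1.0048; 0.1883 0.5468]
AᵀP(A−BK) = [0.0657 0.0512; 0.0512 0.4000]
P' = Q + AᵀP(A−BK) = [4.0657 0.0512; 0.0512 4.4000]
tr(P') = 8.4656


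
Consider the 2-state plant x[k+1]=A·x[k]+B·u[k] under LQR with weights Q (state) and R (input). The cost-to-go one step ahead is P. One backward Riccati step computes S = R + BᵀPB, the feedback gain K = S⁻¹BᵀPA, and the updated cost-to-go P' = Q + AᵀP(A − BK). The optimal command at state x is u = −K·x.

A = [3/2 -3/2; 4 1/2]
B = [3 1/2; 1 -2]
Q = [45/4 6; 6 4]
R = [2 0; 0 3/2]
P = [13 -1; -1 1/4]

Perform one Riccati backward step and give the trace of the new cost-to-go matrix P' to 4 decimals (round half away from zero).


BᵀP = [38.0000 -2.7500; 8.5000 -1.0000]
S = R + BᵀPB = [2 0; 0 3/2] + [111.2500 24.5000; 24.5000 6.2500] = [113.2500 24.5000; 24.5000 7.7500]
BᵀPA = [46.0000 -58.3750; 8.7500 -13.2500]
K = S⁻¹·BᵀPA = [0.5123 -0.4606; -0.4904 -0.2537]
A−BK = [0.2084 0.0086; 2.5069 0.4533]
AᵀP(A−BK) = [1.9765 -0.0939; -0.0939 0.5653]
P' = Q + AᵀP(A−BK) = [13.2265 5.9061; 5.9061 4.5653]
tr(P') = 17.7918

17.7918


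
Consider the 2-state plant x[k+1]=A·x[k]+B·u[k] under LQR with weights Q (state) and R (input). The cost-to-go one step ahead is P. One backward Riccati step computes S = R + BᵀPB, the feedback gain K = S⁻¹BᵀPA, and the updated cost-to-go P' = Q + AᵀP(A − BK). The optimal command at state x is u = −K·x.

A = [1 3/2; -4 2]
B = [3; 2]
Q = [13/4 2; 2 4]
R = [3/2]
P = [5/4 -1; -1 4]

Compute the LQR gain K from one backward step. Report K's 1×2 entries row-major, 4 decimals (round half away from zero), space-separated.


BᵀP = [1.7500 5.0000]
S = R + BᵀPB = [3/2] + [15.2500] = [16.7500]
BᵀPA = [-18.2500 12.6250]
K = S⁻¹·BᵀPA = [-1.0896 0.7537]
A−BK = [4.2687 -0.7612; -1.8209 0.4925]
AᵀP(A−BK) = [53.3657 -12.3694; -12.3694 3.2966]
P' = Q + AᵀP(A−BK) = [56.6157 -10.3694; -10.3694 7.2966]
tr(P') = 63.9123

-1.0896 0.7537


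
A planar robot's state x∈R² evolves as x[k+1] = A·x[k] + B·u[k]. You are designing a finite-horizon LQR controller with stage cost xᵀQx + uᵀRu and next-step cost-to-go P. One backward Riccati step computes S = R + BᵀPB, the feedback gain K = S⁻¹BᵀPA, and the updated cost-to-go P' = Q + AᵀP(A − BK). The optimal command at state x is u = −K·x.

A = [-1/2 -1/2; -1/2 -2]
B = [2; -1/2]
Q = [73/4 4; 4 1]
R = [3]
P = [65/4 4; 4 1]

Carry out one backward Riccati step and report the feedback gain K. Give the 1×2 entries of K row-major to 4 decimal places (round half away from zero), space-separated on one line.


-0.3154 -0.5021

BᵀP = [30.5000 7.5000]
S = R + BᵀPB = [3] + [57.2500] = [60.2500]
BᵀPA = [-19.0000 -30.2500]
K = S⁻¹·BᵀPA = [-0.3154 -0.5021]
A−BK = [0.1307 0.5041; -0.6577 -2.2510]
AᵀP(A−BK) = [0.3208 0.5231; 0.5231 0.8747]
P' = Q + AᵀP(A−BK) = [18.5708 4.5231; 4.5231 1.8747]
tr(P') = 20.4455
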